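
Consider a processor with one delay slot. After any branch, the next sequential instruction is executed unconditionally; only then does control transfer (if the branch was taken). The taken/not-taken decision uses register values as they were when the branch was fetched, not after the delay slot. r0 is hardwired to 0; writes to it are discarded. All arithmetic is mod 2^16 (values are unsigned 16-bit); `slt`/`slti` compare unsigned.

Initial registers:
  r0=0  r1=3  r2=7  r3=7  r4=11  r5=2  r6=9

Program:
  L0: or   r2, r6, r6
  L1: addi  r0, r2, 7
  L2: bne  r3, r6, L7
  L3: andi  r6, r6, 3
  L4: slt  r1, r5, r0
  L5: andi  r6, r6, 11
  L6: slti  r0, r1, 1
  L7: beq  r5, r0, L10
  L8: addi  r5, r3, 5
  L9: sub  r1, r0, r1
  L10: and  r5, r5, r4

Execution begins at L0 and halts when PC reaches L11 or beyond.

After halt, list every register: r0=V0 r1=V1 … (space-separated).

#0 or   r2, r6, r6 ; 0/3/9/7/11/2/9
#1 addi  r0, r2, 7 ; 0/3/9/7/11/2/9
#2 bne  r3, r6, L7 ; 0/3/9/7/11/2/9 ; →target
#3 andi  r6, r6, 3 ; 0/3/9/7/11/2/1
#7 beq  r5, r0, L10 ; 0/3/9/7/11/2/1 ; →fallthru
#8 addi  r5, r3, 5 ; 0/3/9/7/11/12/1
#9 sub  r1, r0, r1 ; 0/65533/9/7/11/12/1
#10 and  r5, r5, r4 ; 0/65533/9/7/11/8/1

r0=0 r1=65533 r2=9 r3=7 r4=11 r5=8 r6=1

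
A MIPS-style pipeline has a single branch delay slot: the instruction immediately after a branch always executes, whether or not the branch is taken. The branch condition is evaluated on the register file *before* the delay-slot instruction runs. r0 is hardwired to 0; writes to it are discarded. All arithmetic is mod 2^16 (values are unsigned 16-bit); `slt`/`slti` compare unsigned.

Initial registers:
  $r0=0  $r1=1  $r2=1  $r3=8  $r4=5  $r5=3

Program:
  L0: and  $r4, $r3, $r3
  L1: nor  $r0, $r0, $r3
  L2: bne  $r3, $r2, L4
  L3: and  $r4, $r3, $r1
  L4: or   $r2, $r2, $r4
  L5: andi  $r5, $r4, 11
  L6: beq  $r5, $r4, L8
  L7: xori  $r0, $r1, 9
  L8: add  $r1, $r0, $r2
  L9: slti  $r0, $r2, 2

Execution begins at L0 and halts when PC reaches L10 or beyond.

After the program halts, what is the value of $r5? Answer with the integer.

#0 and  $r4, $r3, $r3 ; 0/1/1/8/8/3
#1 nor  $r0, $r0, $r3 ; 0/1/1/8/8/3
#2 bne  $r3, $r2, L4 ; 0/1/1/8/8/3 ; →target
#3 and  $r4, $r3, $r1 ; 0/1/1/8/0/3
#4 or   $r2, $r2, $r4 ; 0/1/1/8/0/3
#5 andi  $r5, $r4, 11 ; 0/1/1/8/0/0
#6 beq  $r5, $r4, L8 ; 0/1/1/8/0/0 ; →target
#7 xori  $r0, $r1, 9 ; 0/1/1/8/0/0
#8 add  $r1, $r0, $r2 ; 0/1/1/8/0/0
#9 slti  $r0, $r2, 2 ; 0/1/1/8/0/0

0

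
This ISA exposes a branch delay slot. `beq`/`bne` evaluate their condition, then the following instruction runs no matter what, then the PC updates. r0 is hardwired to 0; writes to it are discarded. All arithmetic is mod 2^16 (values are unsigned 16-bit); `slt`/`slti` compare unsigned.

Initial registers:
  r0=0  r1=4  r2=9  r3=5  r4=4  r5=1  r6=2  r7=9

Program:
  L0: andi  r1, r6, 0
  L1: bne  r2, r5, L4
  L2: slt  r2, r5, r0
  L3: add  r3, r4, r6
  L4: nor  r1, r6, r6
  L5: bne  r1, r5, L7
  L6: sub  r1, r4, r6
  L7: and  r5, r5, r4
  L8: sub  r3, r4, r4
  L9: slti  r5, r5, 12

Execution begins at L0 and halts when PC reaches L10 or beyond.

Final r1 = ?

2

  step pc=0: andi  r1, r6, 0  regs=(0,0,9,5,4,1,2,9)
  step pc=1: bne  r2, r5, L4  cond=T  regs=(0,0,9,5,4,1,2,9)
  step pc=2: slt  r2, r5, r0  regs=(0,0,0,5,4,1,2,9)
  step pc=4: nor  r1, r6, r6  regs=(0,65533,0,5,4,1,2,9)
  step pc=5: bne  r1, r5, L7  cond=T  regs=(0,65533,0,5,4,1,2,9)
  step pc=6: sub  r1, r4, r6  regs=(0,2,0,5,4,1,2,9)
  step pc=7: and  r5, r5, r4  regs=(0,2,0,5,4,0,2,9)
  step pc=8: sub  r3, r4, r4  regs=(0,2,0,0,4,0,2,9)
  step pc=9: slti  r5, r5, 12  regs=(0,2,0,0,4,1,2,9)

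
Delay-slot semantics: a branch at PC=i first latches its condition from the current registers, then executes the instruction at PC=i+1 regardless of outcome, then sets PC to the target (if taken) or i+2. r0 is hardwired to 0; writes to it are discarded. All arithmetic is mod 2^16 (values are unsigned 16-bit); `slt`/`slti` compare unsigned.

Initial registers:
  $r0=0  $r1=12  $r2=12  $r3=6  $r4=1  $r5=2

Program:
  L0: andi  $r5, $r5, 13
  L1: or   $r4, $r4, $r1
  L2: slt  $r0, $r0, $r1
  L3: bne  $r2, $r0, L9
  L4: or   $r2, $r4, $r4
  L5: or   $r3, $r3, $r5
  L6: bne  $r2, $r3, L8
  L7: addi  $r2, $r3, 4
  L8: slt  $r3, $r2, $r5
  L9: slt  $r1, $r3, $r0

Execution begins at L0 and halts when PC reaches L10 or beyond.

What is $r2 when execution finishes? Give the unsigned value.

13

[0] andi  $r5, $r5, 13  →  {$r0:0, $r1:12, $r2:12, $r3:6, $r4:1, $r5:0}
[1] or   $r4, $r4, $r1  →  {$r0:0, $r1:12, $r2:12, $r3:6, $r4:13, $r5:0}
[2] slt  $r0, $r0, $r1  →  {$r0:0, $r1:12, $r2:12, $r3:6, $r4:13, $r5:0}
[3] bne  $r2, $r0, L9  →  {$r0:0, $r1:12, $r2:12, $r3:6, $r4:13, $r5:0}  ⟨branch taken⟩
[4] or   $r2, $r4, $r4  →  {$r0:0, $r1:12, $r2:13, $r3:6, $r4:13, $r5:0}
[9] slt  $r1, $r3, $r0  →  {$r0:0, $r1:0, $r2:13, $r3:6, $r4:13, $r5:0}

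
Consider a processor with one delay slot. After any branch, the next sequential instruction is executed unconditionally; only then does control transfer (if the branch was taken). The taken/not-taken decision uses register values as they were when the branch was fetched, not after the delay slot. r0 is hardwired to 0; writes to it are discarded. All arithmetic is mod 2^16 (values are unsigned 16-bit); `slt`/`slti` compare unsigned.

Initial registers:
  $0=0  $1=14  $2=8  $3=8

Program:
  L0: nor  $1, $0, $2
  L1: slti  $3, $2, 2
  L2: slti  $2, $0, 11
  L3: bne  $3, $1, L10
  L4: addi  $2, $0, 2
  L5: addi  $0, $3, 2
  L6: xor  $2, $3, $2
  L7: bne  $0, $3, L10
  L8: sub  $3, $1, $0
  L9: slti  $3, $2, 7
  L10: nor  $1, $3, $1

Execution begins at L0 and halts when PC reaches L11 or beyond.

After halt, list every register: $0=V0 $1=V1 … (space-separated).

#0 nor  $1, $0, $2 ; 0/65527/8/8
#1 slti  $3, $2, 2 ; 0/65527/8/0
#2 slti  $2, $0, 11 ; 0/65527/1/0
#3 bne  $3, $1, L10 ; 0/65527/1/0 ; →target
#4 addi  $2, $0, 2 ; 0/65527/2/0
#10 nor  $1, $3, $1 ; 0/8/2/0

$0=0 $1=8 $2=2 $3=0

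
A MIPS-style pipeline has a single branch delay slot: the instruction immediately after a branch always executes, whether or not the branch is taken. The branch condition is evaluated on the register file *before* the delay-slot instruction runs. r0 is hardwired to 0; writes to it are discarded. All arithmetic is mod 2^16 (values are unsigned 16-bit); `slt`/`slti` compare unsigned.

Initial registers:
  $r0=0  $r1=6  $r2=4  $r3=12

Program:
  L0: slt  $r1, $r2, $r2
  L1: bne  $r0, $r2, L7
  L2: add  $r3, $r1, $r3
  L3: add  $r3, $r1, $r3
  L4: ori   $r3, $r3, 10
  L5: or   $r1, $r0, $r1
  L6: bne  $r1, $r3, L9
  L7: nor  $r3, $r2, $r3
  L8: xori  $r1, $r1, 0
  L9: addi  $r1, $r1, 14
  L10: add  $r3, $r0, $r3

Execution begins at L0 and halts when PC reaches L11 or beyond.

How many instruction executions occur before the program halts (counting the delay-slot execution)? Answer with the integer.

7

#0 slt  $r1, $r2, $r2 ; 0/0/4/12
#1 bne  $r0, $r2, L7 ; 0/0/4/12 ; →target
#2 add  $r3, $r1, $r3 ; 0/0/4/12
#7 nor  $r3, $r2, $r3 ; 0/0/4/65523
#8 xori  $r1, $r1, 0 ; 0/0/4/65523
#9 addi  $r1, $r1, 14 ; 0/14/4/65523
#10 add  $r3, $r0, $r3 ; 0/14/4/65523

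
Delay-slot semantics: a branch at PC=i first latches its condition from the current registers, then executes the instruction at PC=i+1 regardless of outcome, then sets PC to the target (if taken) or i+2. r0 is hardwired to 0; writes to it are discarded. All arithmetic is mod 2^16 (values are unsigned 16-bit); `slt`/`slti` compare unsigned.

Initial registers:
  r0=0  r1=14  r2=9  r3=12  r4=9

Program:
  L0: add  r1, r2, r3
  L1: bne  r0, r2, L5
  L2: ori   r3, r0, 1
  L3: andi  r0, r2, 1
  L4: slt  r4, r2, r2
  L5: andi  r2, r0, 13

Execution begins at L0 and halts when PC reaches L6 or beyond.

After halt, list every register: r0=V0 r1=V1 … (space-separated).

#0 add  r1, r2, r3 ; 0/21/9/12/9
#1 bne  r0, r2, L5 ; 0/21/9/12/9 ; →target
#2 ori   r3, r0, 1 ; 0/21/9/1/9
#5 andi  r2, r0, 13 ; 0/21/0/1/9

r0=0 r1=21 r2=0 r3=1 r4=9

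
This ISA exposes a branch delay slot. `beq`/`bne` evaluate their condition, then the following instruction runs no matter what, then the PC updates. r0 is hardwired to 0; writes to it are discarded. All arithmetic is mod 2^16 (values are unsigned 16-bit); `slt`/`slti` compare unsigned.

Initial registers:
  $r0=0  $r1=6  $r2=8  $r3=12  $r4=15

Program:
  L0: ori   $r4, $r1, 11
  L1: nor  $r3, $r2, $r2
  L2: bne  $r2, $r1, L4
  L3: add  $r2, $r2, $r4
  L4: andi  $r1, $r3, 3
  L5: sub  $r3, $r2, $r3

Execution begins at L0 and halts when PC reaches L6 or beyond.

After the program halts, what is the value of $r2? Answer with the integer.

PC=0  ori   $r4, $r1, 11     | $r0=0 $r1=6 $r2=8 $r3=12 $r4=15
PC=1  nor  $r3, $r2, $r2     | $r0=0 $r1=6 $r2=8 $r3=65527 $r4=15
PC=2  bne  $r2, $r1, L4      | $r0=0 $r1=6 $r2=8 $r3=65527 $r4=15  [TAKEN]
PC=3  add  $r2, $r2, $r4     | $r0=0 $r1=6 $r2=23 $r3=65527 $r4=15
PC=4  andi  $r1, $r3, 3      | $r0=0 $r1=3 $r2=23 $r3=65527 $r4=15
PC=5  sub  $r3, $r2, $r3     | $r0=0 $r1=3 $r2=23 $r3=32 $r4=15

23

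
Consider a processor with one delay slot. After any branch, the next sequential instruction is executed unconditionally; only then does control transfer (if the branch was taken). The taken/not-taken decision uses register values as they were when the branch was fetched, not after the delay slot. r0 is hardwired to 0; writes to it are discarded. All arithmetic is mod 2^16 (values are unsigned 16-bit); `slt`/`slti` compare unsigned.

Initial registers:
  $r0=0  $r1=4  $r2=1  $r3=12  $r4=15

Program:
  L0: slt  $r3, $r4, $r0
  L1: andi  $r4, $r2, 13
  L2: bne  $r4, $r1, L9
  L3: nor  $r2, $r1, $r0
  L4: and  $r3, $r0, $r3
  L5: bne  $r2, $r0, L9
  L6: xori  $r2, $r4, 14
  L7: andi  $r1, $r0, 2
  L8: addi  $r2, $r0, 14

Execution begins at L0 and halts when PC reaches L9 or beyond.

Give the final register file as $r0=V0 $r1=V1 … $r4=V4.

  step pc=0: slt  $r3, $r4, $r0  regs=(0,4,1,0,15)
  step pc=1: andi  $r4, $r2, 13  regs=(0,4,1,0,1)
  step pc=2: bne  $r4, $r1, L9  cond=T  regs=(0,4,1,0,1)
  step pc=3: nor  $r2, $r1, $r0  regs=(0,4,65531,0,1)

$r0=0 $r1=4 $r2=65531 $r3=0 $r4=1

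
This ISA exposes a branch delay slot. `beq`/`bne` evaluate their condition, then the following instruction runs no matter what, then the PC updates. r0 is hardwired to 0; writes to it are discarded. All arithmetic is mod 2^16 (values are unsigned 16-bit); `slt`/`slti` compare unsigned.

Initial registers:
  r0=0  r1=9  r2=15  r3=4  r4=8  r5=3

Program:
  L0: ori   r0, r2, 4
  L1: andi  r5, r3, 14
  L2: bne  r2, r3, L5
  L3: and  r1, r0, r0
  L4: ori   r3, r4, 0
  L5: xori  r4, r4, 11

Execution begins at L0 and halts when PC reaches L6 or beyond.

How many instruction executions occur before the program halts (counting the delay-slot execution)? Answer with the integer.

[0] ori   r0, r2, 4  →  {r0:0, r1:9, r2:15, r3:4, r4:8, r5:3}
[1] andi  r5, r3, 14  →  {r0:0, r1:9, r2:15, r3:4, r4:8, r5:4}
[2] bne  r2, r3, L5  →  {r0:0, r1:9, r2:15, r3:4, r4:8, r5:4}  ⟨branch taken⟩
[3] and  r1, r0, r0  →  {r0:0, r1:0, r2:15, r3:4, r4:8, r5:4}
[5] xori  r4, r4, 11  →  {r0:0, r1:0, r2:15, r3:4, r4:3, r5:4}

5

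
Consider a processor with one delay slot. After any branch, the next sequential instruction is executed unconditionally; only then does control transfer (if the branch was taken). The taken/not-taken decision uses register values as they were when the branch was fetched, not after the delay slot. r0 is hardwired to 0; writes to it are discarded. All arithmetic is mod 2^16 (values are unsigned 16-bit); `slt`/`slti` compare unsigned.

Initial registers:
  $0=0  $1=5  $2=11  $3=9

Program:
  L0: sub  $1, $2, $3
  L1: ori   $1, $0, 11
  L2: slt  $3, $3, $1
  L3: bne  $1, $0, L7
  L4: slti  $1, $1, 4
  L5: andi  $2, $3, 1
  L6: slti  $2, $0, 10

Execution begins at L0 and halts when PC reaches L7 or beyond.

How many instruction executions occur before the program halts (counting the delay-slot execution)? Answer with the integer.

5

#0 sub  $1, $2, $3 ; 0/2/11/9
#1 ori   $1, $0, 11 ; 0/11/11/9
#2 slt  $3, $3, $1 ; 0/11/11/1
#3 bne  $1, $0, L7 ; 0/11/11/1 ; →target
#4 slti  $1, $1, 4 ; 0/0/11/1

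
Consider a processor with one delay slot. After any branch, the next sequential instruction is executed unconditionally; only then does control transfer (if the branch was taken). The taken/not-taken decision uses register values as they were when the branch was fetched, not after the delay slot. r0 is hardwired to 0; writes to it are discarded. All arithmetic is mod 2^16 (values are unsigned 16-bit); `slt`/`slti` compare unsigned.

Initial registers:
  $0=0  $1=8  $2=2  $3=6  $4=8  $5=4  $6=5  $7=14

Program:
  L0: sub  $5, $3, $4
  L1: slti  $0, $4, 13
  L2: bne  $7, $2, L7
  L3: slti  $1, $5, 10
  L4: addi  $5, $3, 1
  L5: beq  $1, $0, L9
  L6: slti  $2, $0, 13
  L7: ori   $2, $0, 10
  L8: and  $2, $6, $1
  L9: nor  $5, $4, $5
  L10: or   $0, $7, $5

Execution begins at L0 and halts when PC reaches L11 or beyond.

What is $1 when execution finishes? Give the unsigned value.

0

PC=0  sub  $5, $3, $4        | $0=0 $1=8 $2=2 $3=6 $4=8 $5=65534 $6=5 $7=14
PC=1  slti  $0, $4, 13       | $0=0 $1=8 $2=2 $3=6 $4=8 $5=65534 $6=5 $7=14
PC=2  bne  $7, $2, L7        | $0=0 $1=8 $2=2 $3=6 $4=8 $5=65534 $6=5 $7=14  [TAKEN]
PC=3  slti  $1, $5, 10       | $0=0 $1=0 $2=2 $3=6 $4=8 $5=65534 $6=5 $7=14
PC=7  ori   $2, $0, 10       | $0=0 $1=0 $2=10 $3=6 $4=8 $5=65534 $6=5 $7=14
PC=8  and  $2, $6, $1        | $0=0 $1=0 $2=0 $3=6 $4=8 $5=65534 $6=5 $7=14
PC=9  nor  $5, $4, $5        | $0=0 $1=0 $2=0 $3=6 $4=8 $5=1 $6=5 $7=14
PC=10 or   $0, $7, $5        | $0=0 $1=0 $2=0 $3=6 $4=8 $5=1 $6=5 $7=14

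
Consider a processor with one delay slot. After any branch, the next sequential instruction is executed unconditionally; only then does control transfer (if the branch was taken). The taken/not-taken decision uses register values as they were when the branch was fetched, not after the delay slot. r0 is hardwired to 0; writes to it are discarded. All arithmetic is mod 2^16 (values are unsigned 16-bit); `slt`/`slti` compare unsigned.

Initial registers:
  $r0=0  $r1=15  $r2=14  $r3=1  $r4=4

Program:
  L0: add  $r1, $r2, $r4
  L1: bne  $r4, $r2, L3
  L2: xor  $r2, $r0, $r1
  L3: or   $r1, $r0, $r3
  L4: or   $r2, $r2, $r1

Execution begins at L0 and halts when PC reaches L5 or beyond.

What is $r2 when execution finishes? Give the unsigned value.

  step pc=0: add  $r1, $r2, $r4  regs=(0,18,14,1,4)
  step pc=1: bne  $r4, $r2, L3  cond=T  regs=(0,18,14,1,4)
  step pc=2: xor  $r2, $r0, $r1  regs=(0,18,18,1,4)
  step pc=3: or   $r1, $r0, $r3  regs=(0,1,18,1,4)
  step pc=4: or   $r2, $r2, $r1  regs=(0,1,19,1,4)

19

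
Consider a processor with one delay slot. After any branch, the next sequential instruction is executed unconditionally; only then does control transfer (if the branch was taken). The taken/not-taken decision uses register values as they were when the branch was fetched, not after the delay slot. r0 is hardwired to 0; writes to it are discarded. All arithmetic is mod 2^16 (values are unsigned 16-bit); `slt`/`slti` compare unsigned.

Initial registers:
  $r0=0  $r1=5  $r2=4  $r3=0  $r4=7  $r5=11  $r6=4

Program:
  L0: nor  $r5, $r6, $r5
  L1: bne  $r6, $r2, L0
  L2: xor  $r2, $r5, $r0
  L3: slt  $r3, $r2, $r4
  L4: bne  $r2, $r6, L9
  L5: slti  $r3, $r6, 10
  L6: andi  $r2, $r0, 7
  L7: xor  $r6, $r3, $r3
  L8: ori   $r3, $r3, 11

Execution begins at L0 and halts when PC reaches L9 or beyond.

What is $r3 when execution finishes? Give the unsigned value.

#0 nor  $r5, $r6, $r5 ; 0/5/4/0/7/65520/4
#1 bne  $r6, $r2, L0 ; 0/5/4/0/7/65520/4 ; →fallthru
#2 xor  $r2, $r5, $r0 ; 0/5/65520/0/7/65520/4
#3 slt  $r3, $r2, $r4 ; 0/5/65520/0/7/65520/4
#4 bne  $r2, $r6, L9 ; 0/5/65520/0/7/65520/4 ; →target
#5 slti  $r3, $r6, 10 ; 0/5/65520/1/7/65520/4

1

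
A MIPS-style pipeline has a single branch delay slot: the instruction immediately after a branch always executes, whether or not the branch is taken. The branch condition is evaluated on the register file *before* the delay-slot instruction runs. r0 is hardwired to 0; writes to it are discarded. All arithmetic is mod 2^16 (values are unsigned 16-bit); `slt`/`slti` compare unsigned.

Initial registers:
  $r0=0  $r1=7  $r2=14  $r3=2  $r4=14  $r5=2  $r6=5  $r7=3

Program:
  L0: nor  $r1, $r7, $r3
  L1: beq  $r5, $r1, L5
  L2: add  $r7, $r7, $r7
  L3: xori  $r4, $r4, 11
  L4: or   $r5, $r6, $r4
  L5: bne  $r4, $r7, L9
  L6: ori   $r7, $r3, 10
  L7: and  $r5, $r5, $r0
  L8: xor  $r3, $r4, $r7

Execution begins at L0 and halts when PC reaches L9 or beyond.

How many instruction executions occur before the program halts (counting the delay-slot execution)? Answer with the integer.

7

  step pc=0: nor  $r1, $r7, $r3  regs=(0,65532,14,2,14,2,5,3)
  step pc=1: beq  $r5, $r1, L5  cond=F  regs=(0,65532,14,2,14,2,5,3)
  step pc=2: add  $r7, $r7, $r7  regs=(0,65532,14,2,14,2,5,6)
  step pc=3: xori  $r4, $r4, 11  regs=(0,65532,14,2,5,2,5,6)
  step pc=4: or   $r5, $r6, $r4  regs=(0,65532,14,2,5,5,5,6)
  step pc=5: bne  $r4, $r7, L9  cond=T  regs=(0,65532,14,2,5,5,5,6)
  step pc=6: ori   $r7, $r3, 10  regs=(0,65532,14,2,5,5,5,10)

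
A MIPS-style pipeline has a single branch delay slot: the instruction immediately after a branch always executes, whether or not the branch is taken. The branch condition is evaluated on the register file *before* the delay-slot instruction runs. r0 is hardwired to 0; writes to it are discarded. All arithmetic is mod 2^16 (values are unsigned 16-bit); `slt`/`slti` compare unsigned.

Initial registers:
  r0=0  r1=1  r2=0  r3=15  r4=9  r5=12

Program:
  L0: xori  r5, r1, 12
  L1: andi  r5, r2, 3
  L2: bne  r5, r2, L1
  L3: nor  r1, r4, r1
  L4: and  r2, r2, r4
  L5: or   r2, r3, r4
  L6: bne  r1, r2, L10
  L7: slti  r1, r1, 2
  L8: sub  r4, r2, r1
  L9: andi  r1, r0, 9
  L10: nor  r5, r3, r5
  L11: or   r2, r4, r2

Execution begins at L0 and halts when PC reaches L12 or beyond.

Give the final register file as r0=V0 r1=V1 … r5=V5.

#0 xori  r5, r1, 12 ; 0/1/0/15/9/13
#1 andi  r5, r2, 3 ; 0/1/0/15/9/0
#2 bne  r5, r2, L1 ; 0/1/0/15/9/0 ; →fallthru
#3 nor  r1, r4, r1 ; 0/65526/0/15/9/0
#4 and  r2, r2, r4 ; 0/65526/0/15/9/0
#5 or   r2, r3, r4 ; 0/65526/15/15/9/0
#6 bne  r1, r2, L10 ; 0/65526/15/15/9/0 ; →target
#7 slti  r1, r1, 2 ; 0/0/15/15/9/0
#10 nor  r5, r3, r5 ; 0/0/15/15/9/65520
#11 or   r2, r4, r2 ; 0/0/15/15/9/65520

r0=0 r1=0 r2=15 r3=15 r4=9 r5=65520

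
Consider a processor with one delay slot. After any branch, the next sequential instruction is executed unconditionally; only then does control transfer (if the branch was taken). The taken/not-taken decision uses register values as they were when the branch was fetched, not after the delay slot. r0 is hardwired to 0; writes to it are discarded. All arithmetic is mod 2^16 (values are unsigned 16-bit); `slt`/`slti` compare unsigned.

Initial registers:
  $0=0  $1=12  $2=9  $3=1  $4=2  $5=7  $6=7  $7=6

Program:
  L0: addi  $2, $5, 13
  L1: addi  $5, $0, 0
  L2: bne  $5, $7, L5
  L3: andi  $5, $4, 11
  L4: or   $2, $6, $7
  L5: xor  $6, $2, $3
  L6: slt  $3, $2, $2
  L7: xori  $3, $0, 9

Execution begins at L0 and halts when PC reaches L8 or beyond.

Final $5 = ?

2

  step pc=0: addi  $2, $5, 13  regs=(0,12,20,1,2,7,7,6)
  step pc=1: addi  $5, $0, 0  regs=(0,12,20,1,2,0,7,6)
  step pc=2: bne  $5, $7, L5  cond=T  regs=(0,12,20,1,2,0,7,6)
  step pc=3: andi  $5, $4, 11  regs=(0,12,20,1,2,2,7,6)
  step pc=5: xor  $6, $2, $3  regs=(0,12,20,1,2,2,21,6)
  step pc=6: slt  $3, $2, $2  regs=(0,12,20,0,2,2,21,6)
  step pc=7: xori  $3, $0, 9  regs=(0,12,20,9,2,2,21,6)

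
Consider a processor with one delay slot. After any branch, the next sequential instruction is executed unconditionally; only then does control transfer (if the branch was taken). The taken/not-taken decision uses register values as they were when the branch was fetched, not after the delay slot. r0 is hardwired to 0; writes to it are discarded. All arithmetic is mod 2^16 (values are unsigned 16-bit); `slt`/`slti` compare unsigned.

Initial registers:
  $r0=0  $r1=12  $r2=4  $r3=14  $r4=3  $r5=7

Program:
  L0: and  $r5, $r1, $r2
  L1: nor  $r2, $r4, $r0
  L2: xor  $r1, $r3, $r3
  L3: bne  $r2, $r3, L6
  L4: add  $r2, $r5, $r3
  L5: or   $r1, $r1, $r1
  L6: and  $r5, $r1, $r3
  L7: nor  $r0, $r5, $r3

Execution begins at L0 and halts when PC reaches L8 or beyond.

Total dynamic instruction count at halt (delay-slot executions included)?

7

  step pc=0: and  $r5, $r1, $r2  regs=(0,12,4,14,3,4)
  step pc=1: nor  $r2, $r4, $r0  regs=(0,12,65532,14,3,4)
  step pc=2: xor  $r1, $r3, $r3  regs=(0,0,65532,14,3,4)
  step pc=3: bne  $r2, $r3, L6  cond=T  regs=(0,0,65532,14,3,4)
  step pc=4: add  $r2, $r5, $r3  regs=(0,0,18,14,3,4)
  step pc=6: and  $r5, $r1, $r3  regs=(0,0,18,14,3,0)
  step pc=7: nor  $r0, $r5, $r3  regs=(0,0,18,14,3,0)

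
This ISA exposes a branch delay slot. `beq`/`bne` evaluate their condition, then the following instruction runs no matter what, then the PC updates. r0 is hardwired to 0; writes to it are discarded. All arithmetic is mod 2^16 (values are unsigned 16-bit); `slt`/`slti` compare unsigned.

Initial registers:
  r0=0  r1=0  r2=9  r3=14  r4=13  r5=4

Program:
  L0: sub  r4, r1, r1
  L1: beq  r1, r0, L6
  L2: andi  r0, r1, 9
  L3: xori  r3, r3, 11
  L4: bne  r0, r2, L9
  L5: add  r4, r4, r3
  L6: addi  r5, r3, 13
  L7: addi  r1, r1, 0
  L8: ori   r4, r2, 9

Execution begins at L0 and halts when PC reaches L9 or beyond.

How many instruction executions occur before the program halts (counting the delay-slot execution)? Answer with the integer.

6

[0] sub  r4, r1, r1  →  {r0:0, r1:0, r2:9, r3:14, r4:0, r5:4}
[1] beq  r1, r0, L6  →  {r0:0, r1:0, r2:9, r3:14, r4:0, r5:4}  ⟨branch taken⟩
[2] andi  r0, r1, 9  →  {r0:0, r1:0, r2:9, r3:14, r4:0, r5:4}
[6] addi  r5, r3, 13  →  {r0:0, r1:0, r2:9, r3:14, r4:0, r5:27}
[7] addi  r1, r1, 0  →  {r0:0, r1:0, r2:9, r3:14, r4:0, r5:27}
[8] ori   r4, r2, 9  →  {r0:0, r1:0, r2:9, r3:14, r4:9, r5:27}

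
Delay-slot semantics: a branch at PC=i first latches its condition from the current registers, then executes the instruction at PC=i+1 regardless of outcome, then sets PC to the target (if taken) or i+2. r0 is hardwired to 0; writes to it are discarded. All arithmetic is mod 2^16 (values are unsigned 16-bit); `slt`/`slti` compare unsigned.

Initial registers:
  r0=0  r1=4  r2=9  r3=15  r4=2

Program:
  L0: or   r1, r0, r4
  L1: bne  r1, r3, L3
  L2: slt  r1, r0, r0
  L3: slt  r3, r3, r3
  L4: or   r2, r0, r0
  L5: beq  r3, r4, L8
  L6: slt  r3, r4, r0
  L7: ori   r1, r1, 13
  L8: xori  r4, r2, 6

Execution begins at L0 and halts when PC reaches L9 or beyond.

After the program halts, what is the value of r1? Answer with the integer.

PC=0  or   r1, r0, r4        | r0=0 r1=2 r2=9 r3=15 r4=2
PC=1  bne  r1, r3, L3        | r0=0 r1=2 r2=9 r3=15 r4=2  [TAKEN]
PC=2  slt  r1, r0, r0        | r0=0 r1=0 r2=9 r3=15 r4=2
PC=3  slt  r3, r3, r3        | r0=0 r1=0 r2=9 r3=0 r4=2
PC=4  or   r2, r0, r0        | r0=0 r1=0 r2=0 r3=0 r4=2
PC=5  beq  r3, r4, L8        | r0=0 r1=0 r2=0 r3=0 r4=2  [not taken]
PC=6  slt  r3, r4, r0        | r0=0 r1=0 r2=0 r3=0 r4=2
PC=7  ori   r1, r1, 13       | r0=0 r1=13 r2=0 r3=0 r4=2
PC=8  xori  r4, r2, 6        | r0=0 r1=13 r2=0 r3=0 r4=6

13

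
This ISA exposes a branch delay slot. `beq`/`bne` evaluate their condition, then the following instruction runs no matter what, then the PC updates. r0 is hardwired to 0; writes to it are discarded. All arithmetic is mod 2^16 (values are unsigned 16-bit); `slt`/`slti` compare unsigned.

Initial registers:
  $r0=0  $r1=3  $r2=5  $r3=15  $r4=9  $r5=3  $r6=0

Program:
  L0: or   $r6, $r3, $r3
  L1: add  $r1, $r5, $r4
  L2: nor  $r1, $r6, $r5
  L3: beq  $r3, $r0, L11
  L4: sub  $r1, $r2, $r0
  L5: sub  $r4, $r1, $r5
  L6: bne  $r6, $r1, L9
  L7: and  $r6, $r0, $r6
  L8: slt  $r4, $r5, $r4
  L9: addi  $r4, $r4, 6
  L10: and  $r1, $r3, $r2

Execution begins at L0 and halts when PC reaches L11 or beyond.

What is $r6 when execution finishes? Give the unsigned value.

PC=0  or   $r6, $r3, $r3     | $r0=0 $r1=3 $r2=5 $r3=15 $r4=9 $r5=3 $r6=15
PC=1  add  $r1, $r5, $r4     | $r0=0 $r1=12 $r2=5 $r3=15 $r4=9 $r5=3 $r6=15
PC=2  nor  $r1, $r6, $r5     | $r0=0 $r1=65520 $r2=5 $r3=15 $r4=9 $r5=3 $r6=15
PC=3  beq  $r3, $r0, L11     | $r0=0 $r1=65520 $r2=5 $r3=15 $r4=9 $r5=3 $r6=15  [not taken]
PC=4  sub  $r1, $r2, $r0     | $r0=0 $r1=5 $r2=5 $r3=15 $r4=9 $r5=3 $r6=15
PC=5  sub  $r4, $r1, $r5     | $r0=0 $r1=5 $r2=5 $r3=15 $r4=2 $r5=3 $r6=15
PC=6  bne  $r6, $r1, L9      | $r0=0 $r1=5 $r2=5 $r3=15 $r4=2 $r5=3 $r6=15  [TAKEN]
PC=7  and  $r6, $r0, $r6     | $r0=0 $r1=5 $r2=5 $r3=15 $r4=2 $r5=3 $r6=0
PC=9  addi  $r4, $r4, 6      | $r0=0 $r1=5 $r2=5 $r3=15 $r4=8 $r5=3 $r6=0
PC=10 and  $r1, $r3, $r2     | $r0=0 $r1=5 $r2=5 $r3=15 $r4=8 $r5=3 $r6=0

0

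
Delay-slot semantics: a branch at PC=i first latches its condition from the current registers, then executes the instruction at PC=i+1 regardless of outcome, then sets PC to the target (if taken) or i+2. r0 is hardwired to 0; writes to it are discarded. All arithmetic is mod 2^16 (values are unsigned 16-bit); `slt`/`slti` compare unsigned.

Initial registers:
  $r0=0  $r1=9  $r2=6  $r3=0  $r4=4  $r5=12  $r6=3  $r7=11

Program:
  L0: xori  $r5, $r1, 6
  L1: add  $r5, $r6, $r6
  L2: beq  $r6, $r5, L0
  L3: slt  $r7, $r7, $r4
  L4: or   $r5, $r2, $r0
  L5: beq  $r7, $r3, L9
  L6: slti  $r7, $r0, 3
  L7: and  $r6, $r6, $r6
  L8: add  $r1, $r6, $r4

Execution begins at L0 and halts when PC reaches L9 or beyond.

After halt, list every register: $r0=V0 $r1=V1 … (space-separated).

$r0=0 $r1=9 $r2=6 $r3=0 $r4=4 $r5=6 $r6=3 $r7=1

#0 xori  $r5, $r1, 6 ; 0/9/6/0/4/15/3/11
#1 add  $r5, $r6, $r6 ; 0/9/6/0/4/6/3/11
#2 beq  $r6, $r5, L0 ; 0/9/6/0/4/6/3/11 ; →fallthru
#3 slt  $r7, $r7, $r4 ; 0/9/6/0/4/6/3/0
#4 or   $r5, $r2, $r0 ; 0/9/6/0/4/6/3/0
#5 beq  $r7, $r3, L9 ; 0/9/6/0/4/6/3/0 ; →target
#6 slti  $r7, $r0, 3 ; 0/9/6/0/4/6/3/1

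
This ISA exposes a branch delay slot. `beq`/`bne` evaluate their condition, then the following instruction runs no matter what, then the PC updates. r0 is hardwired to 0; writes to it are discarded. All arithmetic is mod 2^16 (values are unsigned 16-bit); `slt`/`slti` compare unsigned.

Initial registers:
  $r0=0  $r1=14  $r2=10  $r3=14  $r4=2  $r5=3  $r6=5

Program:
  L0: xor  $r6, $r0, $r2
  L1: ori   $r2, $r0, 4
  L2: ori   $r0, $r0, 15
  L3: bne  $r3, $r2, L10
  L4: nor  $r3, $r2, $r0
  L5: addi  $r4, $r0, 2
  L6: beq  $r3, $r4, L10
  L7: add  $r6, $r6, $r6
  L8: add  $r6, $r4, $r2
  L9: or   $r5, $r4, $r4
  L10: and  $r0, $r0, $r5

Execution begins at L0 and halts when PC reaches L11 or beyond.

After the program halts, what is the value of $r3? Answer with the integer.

65531

  step pc=0: xor  $r6, $r0, $r2  regs=(0,14,10,14,2,3,10)
  step pc=1: ori   $r2, $r0, 4  regs=(0,14,4,14,2,3,10)
  step pc=2: ori   $r0, $r0, 15  regs=(0,14,4,14,2,3,10)
  step pc=3: bne  $r3, $r2, L10  cond=T  regs=(0,14,4,14,2,3,10)
  step pc=4: nor  $r3, $r2, $r0  regs=(0,14,4,65531,2,3,10)
  step pc=10: and  $r0, $r0, $r5  regs=(0,14,4,65531,2,3,10)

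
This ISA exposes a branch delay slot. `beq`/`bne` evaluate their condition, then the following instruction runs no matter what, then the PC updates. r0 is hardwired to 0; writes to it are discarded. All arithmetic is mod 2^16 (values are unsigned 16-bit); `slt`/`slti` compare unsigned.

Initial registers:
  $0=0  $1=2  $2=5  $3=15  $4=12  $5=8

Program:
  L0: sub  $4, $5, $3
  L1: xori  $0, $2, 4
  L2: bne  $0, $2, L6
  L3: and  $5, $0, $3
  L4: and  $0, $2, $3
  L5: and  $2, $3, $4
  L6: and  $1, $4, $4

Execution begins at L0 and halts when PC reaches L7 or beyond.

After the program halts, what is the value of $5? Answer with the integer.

PC=0  sub  $4, $5, $3        | $0=0 $1=2 $2=5 $3=15 $4=65529 $5=8
PC=1  xori  $0, $2, 4        | $0=0 $1=2 $2=5 $3=15 $4=65529 $5=8
PC=2  bne  $0, $2, L6        | $0=0 $1=2 $2=5 $3=15 $4=65529 $5=8  [TAKEN]
PC=3  and  $5, $0, $3        | $0=0 $1=2 $2=5 $3=15 $4=65529 $5=0
PC=6  and  $1, $4, $4        | $0=0 $1=65529 $2=5 $3=15 $4=65529 $5=0

0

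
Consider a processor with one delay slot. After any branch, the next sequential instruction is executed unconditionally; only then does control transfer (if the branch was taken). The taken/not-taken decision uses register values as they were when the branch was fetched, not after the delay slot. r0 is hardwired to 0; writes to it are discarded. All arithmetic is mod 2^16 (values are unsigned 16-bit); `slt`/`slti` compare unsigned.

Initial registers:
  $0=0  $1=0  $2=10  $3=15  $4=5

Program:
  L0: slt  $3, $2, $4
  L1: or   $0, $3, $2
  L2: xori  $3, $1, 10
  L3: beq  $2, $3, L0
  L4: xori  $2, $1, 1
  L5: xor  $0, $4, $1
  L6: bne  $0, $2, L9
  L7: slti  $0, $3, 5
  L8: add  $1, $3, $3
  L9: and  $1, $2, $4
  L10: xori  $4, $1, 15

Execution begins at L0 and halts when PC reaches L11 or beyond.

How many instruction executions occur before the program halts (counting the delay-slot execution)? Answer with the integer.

  step pc=0: slt  $3, $2, $4  regs=(0,0,10,0,5)
  step pc=1: or   $0, $3, $2  regs=(0,0,10,0,5)
  step pc=2: xori  $3, $1, 10  regs=(0,0,10,10,5)
  step pc=3: beq  $2, $3, L0  cond=T  regs=(0,0,10,10,5)
  step pc=4: xori  $2, $1, 1  regs=(0,0,1,10,5)
  step pc=0: slt  $3, $2, $4  regs=(0,0,1,1,5)
  step pc=1: or   $0, $3, $2  regs=(0,0,1,1,5)
  step pc=2: xori  $3, $1, 10  regs=(0,0,1,10,5)
  step pc=3: beq  $2, $3, L0  cond=F  regs=(0,0,1,10,5)
  step pc=4: xori  $2, $1, 1  regs=(0,0,1,10,5)
  step pc=5: xor  $0, $4, $1  regs=(0,0,1,10,5)
  step pc=6: bne  $0, $2, L9  cond=T  regs=(0,0,1,10,5)
  step pc=7: slti  $0, $3, 5  regs=(0,0,1,10,5)
  step pc=9: and  $1, $2, $4  regs=(0,1,1,10,5)
  step pc=10: xori  $4, $1, 15  regs=(0,1,1,10,14)

15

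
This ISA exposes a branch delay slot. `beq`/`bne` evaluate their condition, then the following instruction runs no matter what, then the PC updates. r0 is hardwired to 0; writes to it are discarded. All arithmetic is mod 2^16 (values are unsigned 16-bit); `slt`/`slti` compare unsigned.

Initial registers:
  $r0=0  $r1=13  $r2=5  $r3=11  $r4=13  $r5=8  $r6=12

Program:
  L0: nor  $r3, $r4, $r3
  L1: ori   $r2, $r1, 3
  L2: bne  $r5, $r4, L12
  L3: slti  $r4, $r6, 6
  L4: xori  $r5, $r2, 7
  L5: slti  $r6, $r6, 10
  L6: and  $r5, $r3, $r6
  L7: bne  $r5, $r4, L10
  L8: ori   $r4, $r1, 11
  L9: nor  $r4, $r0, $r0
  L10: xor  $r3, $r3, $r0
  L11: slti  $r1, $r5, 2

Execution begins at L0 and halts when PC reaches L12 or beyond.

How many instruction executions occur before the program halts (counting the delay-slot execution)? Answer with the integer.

4

#0 nor  $r3, $r4, $r3 ; 0/13/5/65520/13/8/12
#1 ori   $r2, $r1, 3 ; 0/13/15/65520/13/8/12
#2 bne  $r5, $r4, L12 ; 0/13/15/65520/13/8/12 ; →target
#3 slti  $r4, $r6, 6 ; 0/13/15/65520/0/8/12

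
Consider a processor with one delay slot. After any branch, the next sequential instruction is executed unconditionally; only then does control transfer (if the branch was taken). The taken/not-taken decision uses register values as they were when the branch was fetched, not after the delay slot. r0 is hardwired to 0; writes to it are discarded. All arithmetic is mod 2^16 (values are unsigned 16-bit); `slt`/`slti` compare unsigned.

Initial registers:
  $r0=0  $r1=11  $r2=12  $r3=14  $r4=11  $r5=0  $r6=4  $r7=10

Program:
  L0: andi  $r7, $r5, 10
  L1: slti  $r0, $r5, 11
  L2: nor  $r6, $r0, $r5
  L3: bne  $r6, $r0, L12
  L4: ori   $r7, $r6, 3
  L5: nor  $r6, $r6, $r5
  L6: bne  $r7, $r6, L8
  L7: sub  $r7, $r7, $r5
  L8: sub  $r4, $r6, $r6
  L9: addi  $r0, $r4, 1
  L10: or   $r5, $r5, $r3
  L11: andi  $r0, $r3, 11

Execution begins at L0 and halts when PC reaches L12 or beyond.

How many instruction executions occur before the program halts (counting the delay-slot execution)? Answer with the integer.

5

  step pc=0: andi  $r7, $r5, 10  regs=(0,11,12,14,11,0,4,0)
  step pc=1: slti  $r0, $r5, 11  regs=(0,11,12,14,11,0,4,0)
  step pc=2: nor  $r6, $r0, $r5  regs=(0,11,12,14,11,0,65535,0)
  step pc=3: bne  $r6, $r0, L12  cond=T  regs=(0,11,12,14,11,0,65535,0)
  step pc=4: ori   $r7, $r6, 3  regs=(0,11,12,14,11,0,65535,65535)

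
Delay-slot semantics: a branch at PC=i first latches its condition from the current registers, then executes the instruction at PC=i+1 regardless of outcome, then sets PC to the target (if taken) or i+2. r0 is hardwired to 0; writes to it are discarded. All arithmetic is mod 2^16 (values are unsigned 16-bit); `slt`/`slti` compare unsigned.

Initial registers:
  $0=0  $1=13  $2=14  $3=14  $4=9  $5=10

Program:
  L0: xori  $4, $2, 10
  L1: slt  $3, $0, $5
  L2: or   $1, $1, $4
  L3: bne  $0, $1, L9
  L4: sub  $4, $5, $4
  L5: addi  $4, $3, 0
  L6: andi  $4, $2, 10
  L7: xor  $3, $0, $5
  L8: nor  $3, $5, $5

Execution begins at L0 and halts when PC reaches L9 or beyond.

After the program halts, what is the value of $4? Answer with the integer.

6

#0 xori  $4, $2, 10 ; 0/13/14/14/4/10
#1 slt  $3, $0, $5 ; 0/13/14/1/4/10
#2 or   $1, $1, $4 ; 0/13/14/1/4/10
#3 bne  $0, $1, L9 ; 0/13/14/1/4/10 ; →target
#4 sub  $4, $5, $4 ; 0/13/14/1/6/10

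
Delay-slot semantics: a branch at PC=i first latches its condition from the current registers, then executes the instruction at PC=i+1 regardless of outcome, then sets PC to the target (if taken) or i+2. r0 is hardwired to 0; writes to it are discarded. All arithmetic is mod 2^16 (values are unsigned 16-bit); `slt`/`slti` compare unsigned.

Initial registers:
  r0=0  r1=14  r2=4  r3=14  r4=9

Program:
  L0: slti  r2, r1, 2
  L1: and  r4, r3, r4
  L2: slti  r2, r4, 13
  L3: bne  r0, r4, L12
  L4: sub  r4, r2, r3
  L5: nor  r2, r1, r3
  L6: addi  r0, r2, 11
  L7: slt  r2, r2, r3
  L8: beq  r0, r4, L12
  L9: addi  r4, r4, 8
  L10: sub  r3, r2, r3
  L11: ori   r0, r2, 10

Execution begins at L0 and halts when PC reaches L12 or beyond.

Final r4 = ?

65523

PC=0  slti  r2, r1, 2        | r0=0 r1=14 r2=0 r3=14 r4=9
PC=1  and  r4, r3, r4        | r0=0 r1=14 r2=0 r3=14 r4=8
PC=2  slti  r2, r4, 13       | r0=0 r1=14 r2=1 r3=14 r4=8
PC=3  bne  r0, r4, L12       | r0=0 r1=14 r2=1 r3=14 r4=8  [TAKEN]
PC=4  sub  r4, r2, r3        | r0=0 r1=14 r2=1 r3=14 r4=65523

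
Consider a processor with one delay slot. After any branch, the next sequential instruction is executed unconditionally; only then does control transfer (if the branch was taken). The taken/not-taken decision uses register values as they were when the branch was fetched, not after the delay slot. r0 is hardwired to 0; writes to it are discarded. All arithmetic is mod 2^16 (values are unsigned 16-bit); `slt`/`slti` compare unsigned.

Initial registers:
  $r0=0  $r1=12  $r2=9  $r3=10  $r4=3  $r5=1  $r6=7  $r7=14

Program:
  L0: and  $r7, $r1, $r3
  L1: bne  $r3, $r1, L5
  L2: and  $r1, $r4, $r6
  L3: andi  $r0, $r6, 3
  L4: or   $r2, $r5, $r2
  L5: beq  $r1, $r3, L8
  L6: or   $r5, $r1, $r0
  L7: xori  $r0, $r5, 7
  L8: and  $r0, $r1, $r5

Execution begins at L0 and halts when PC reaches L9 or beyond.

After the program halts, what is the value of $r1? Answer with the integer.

3

  step pc=0: and  $r7, $r1, $r3  regs=(0,12,9,10,3,1,7,8)
  step pc=1: bne  $r3, $r1, L5  cond=T  regs=(0,12,9,10,3,1,7,8)
  step pc=2: and  $r1, $r4, $r6  regs=(0,3,9,10,3,1,7,8)
  step pc=5: beq  $r1, $r3, L8  cond=F  regs=(0,3,9,10,3,1,7,8)
  step pc=6: or   $r5, $r1, $r0  regs=(0,3,9,10,3,3,7,8)
  step pc=7: xori  $r0, $r5, 7  regs=(0,3,9,10,3,3,7,8)
  step pc=8: and  $r0, $r1, $r5  regs=(0,3,9,10,3,3,7,8)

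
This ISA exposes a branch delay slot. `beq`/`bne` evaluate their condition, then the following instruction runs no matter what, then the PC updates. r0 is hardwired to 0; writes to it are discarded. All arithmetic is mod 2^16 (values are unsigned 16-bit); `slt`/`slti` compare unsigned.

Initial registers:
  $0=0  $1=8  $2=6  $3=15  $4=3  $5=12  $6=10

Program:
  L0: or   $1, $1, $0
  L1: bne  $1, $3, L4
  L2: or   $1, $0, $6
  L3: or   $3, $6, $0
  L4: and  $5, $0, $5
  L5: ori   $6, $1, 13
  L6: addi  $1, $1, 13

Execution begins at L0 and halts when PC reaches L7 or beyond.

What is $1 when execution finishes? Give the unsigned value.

[0] or   $1, $1, $0  →  {$0:0, $1:8, $2:6, $3:15, $4:3, $5:12, $6:10}
[1] bne  $1, $3, L4  →  {$0:0, $1:8, $2:6, $3:15, $4:3, $5:12, $6:10}  ⟨branch taken⟩
[2] or   $1, $0, $6  →  {$0:0, $1:10, $2:6, $3:15, $4:3, $5:12, $6:10}
[4] and  $5, $0, $5  →  {$0:0, $1:10, $2:6, $3:15, $4:3, $5:0, $6:10}
[5] ori   $6, $1, 13  →  {$0:0, $1:10, $2:6, $3:15, $4:3, $5:0, $6:15}
[6] addi  $1, $1, 13  →  {$0:0, $1:23, $2:6, $3:15, $4:3, $5:0, $6:15}

23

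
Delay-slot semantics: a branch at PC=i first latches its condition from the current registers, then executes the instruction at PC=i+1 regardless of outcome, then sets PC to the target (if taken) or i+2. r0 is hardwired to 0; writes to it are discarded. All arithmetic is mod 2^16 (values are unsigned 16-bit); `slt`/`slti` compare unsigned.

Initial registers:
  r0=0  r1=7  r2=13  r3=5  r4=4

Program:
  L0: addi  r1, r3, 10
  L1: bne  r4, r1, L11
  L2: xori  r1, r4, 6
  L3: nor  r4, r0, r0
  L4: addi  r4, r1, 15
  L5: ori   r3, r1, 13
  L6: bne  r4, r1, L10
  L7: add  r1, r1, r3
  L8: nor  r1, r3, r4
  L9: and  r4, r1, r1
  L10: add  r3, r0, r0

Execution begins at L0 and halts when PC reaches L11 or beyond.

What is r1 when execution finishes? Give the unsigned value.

2

[0] addi  r1, r3, 10  →  {r0:0, r1:15, r2:13, r3:5, r4:4}
[1] bne  r4, r1, L11  →  {r0:0, r1:15, r2:13, r3:5, r4:4}  ⟨branch taken⟩
[2] xori  r1, r4, 6  →  {r0:0, r1:2, r2:13, r3:5, r4:4}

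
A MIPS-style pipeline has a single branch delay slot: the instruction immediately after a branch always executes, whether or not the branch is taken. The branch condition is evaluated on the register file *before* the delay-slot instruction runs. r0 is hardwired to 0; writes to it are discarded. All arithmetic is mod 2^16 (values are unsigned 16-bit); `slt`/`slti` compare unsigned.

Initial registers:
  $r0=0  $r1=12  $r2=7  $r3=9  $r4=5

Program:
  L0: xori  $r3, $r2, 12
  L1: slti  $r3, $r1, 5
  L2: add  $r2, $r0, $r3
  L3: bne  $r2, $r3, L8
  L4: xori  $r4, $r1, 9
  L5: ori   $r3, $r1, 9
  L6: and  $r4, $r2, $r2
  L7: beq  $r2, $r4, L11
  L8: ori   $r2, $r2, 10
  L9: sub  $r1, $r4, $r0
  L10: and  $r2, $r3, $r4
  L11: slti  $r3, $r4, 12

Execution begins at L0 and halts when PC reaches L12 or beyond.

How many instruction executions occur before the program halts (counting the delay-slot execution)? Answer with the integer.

10

#0 xori  $r3, $r2, 12 ; 0/12/7/11/5
#1 slti  $r3, $r1, 5 ; 0/12/7/0/5
#2 add  $r2, $r0, $r3 ; 0/12/0/0/5
#3 bne  $r2, $r3, L8 ; 0/12/0/0/5 ; →fallthru
#4 xori  $r4, $r1, 9 ; 0/12/0/0/5
#5 ori   $r3, $r1, 9 ; 0/12/0/13/5
#6 and  $r4, $r2, $r2 ; 0/12/0/13/0
#7 beq  $r2, $r4, L11 ; 0/12/0/13/0 ; →target
#8 ori   $r2, $r2, 10 ; 0/12/10/13/0
#11 slti  $r3, $r4, 12 ; 0/12/10/1/0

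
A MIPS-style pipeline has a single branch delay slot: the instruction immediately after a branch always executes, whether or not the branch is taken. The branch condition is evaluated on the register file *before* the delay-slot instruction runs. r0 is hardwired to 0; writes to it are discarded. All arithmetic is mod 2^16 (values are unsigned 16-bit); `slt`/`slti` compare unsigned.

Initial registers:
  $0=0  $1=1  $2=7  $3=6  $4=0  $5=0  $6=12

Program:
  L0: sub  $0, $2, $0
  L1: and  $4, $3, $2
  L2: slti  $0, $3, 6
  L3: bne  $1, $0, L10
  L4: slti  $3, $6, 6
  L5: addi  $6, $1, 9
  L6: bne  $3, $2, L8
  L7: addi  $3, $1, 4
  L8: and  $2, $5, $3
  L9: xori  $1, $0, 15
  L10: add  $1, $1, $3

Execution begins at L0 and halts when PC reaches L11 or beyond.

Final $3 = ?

0

  step pc=0: sub  $0, $2, $0  regs=(0,1,7,6,0,0,12)
  step pc=1: and  $4, $3, $2  regs=(0,1,7,6,6,0,12)
  step pc=2: slti  $0, $3, 6  regs=(0,1,7,6,6,0,12)
  step pc=3: bne  $1, $0, L10  cond=T  regs=(0,1,7,6,6,0,12)
  step pc=4: slti  $3, $6, 6  regs=(0,1,7,0,6,0,12)
  step pc=10: add  $1, $1, $3  regs=(0,1,7,0,6,0,12)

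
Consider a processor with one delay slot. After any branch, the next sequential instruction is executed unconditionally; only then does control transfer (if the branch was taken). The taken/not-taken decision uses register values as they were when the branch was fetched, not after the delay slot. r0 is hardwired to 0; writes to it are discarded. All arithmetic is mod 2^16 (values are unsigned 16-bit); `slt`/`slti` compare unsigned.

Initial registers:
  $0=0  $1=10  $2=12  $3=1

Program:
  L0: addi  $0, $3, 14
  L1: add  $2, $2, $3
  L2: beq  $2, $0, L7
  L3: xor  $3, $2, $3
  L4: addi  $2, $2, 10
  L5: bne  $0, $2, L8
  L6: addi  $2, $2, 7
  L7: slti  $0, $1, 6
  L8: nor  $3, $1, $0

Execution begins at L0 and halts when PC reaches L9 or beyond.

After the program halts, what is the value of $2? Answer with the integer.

#0 addi  $0, $3, 14 ; 0/10/12/1
#1 add  $2, $2, $3 ; 0/10/13/1
#2 beq  $2, $0, L7 ; 0/10/13/1 ; →fallthru
#3 xor  $3, $2, $3 ; 0/10/13/12
#4 addi  $2, $2, 10 ; 0/10/23/12
#5 bne  $0, $2, L8 ; 0/10/23/12 ; →target
#6 addi  $2, $2, 7 ; 0/10/30/12
#8 nor  $3, $1, $0 ; 0/10/30/65525

30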